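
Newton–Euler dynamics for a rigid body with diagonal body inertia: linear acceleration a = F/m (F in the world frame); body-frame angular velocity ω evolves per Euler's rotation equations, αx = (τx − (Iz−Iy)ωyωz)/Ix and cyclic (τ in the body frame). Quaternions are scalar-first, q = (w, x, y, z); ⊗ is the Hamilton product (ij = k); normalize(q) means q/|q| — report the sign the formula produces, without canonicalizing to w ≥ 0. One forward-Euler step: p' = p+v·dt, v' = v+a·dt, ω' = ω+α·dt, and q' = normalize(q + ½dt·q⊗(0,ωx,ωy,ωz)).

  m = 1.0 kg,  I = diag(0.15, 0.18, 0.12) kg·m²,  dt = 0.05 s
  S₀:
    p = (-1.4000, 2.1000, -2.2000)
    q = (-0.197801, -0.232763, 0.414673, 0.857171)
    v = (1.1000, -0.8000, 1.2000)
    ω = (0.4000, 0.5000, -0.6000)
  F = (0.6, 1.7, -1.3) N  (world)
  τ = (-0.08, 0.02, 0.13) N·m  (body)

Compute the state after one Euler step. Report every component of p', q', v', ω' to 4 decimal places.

p' = (-1.3450, 2.0600, -2.1400)
q' = (-0.1878, -0.2516, 0.4172, 0.8529)
v' = (1.1300, -0.7150, 1.1350)
ω' = (0.3673, 0.5076, -0.5483)

new position p' = (-1.3450, 2.0600, -2.1400)
new velocity v' = (1.1300, -0.7150, 1.1350)
gyro term ω×Iω = (0.0180, -0.0072, 0.0060)
α = I⁻¹(τ − ω×Iω) = (-0.6533, 0.1511, 1.0333)
ω' = ω + α·dt = (0.3673, 0.5076, -0.5483)
q⊗(0,ω) = (0.4000713, -0.7565097, 0.1043101, -0.1635701)
q + ½dt·q⊗(0,ω), renormalized = (-0.1878, -0.2516, 0.4172, 0.8529)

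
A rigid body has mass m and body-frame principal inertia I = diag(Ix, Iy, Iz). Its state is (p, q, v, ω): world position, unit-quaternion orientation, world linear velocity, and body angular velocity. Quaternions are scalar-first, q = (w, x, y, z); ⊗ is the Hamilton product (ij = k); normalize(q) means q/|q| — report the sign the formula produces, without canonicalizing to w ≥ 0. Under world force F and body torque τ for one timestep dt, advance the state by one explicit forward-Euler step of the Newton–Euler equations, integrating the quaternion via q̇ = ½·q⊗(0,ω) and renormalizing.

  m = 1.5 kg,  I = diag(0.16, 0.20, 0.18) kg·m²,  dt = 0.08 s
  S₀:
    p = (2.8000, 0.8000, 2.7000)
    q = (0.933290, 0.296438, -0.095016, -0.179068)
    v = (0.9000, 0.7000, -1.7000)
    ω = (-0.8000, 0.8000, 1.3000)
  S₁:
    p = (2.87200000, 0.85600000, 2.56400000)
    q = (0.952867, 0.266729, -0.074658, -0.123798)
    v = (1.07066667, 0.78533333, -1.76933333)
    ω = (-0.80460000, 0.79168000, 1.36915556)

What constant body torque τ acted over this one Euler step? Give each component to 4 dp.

τ = (-0.0300, 0.0000, 0.1300)

Δω = ω₁−ω₀ = (-0.00460000, -0.00832000, 0.06915556)
ω₀×(Iω₀) = (-0.0208, 0.0208, -0.0256)
I·α + gyro = (-0.0300, 0.0000, 0.1300)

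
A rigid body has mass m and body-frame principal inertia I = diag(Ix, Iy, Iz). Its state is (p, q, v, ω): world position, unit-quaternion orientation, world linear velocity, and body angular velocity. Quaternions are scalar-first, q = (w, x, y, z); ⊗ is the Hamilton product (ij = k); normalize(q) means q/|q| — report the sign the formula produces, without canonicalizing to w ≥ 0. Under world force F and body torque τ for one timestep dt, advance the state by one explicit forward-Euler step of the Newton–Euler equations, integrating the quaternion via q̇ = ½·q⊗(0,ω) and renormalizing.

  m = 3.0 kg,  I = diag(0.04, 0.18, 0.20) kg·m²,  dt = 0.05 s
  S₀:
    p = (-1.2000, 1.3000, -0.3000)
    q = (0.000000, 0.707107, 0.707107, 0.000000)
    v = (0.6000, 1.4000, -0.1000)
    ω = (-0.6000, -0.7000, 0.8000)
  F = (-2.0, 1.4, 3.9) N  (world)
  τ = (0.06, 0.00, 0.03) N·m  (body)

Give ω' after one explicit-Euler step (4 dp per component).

ω' = (-0.5110, -0.7213, 0.7928)

ω×(Iω) gyroscopic = (-0.0112, 0.0768, 0.0588)
angular accel α = (1.7800, -0.4267, -0.1440)
new body rate ω' = (-0.5110, -0.7213, 0.7928)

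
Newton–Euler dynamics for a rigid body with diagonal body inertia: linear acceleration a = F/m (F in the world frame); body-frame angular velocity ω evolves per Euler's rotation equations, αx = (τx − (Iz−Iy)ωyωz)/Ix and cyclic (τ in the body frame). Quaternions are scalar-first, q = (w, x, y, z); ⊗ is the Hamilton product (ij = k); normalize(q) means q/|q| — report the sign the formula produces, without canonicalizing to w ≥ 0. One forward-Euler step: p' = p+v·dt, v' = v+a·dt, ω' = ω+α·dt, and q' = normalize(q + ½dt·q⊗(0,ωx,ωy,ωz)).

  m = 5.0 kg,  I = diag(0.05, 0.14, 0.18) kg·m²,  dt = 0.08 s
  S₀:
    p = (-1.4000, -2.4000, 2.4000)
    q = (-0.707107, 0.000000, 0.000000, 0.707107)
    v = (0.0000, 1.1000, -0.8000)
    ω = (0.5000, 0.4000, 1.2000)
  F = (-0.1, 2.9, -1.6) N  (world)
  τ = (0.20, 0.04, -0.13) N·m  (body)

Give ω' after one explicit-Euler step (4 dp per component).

precession coupling ω×(Iω) = (0.0192, -0.0780, 0.0180)
(τ − ω×Iω)/I = (3.6160, 0.8429, -0.8222)
ω' = ω + α·dt = (0.7893, 0.4674, 1.1342)

ω' = (0.7893, 0.4674, 1.1342)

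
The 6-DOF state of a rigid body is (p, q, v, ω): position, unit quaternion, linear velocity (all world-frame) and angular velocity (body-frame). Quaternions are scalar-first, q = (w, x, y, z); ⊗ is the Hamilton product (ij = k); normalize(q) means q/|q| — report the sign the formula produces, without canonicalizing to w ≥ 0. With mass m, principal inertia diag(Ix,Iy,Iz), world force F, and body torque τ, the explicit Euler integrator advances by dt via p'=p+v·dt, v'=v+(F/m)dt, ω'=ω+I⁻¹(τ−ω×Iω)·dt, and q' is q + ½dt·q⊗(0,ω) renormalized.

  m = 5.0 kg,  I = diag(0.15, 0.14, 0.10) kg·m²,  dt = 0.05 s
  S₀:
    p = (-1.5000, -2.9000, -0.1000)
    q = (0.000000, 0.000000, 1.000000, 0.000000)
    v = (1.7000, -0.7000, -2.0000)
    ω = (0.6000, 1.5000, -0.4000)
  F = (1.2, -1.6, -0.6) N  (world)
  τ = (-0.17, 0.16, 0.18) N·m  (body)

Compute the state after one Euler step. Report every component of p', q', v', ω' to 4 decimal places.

new position p' = (-1.4150, -2.9350, -0.2000)
new velocity v' = (1.7120, -0.7160, -2.0060)
ω×(Iω) gyroscopic = (0.0240, -0.0120, -0.0090)
angular accel α = (-1.2933, 1.2286, 1.8900)
ω' = ω + α·dt = (0.5353, 1.5614, -0.3055)
2q̇ = q⊗(0,ω) = (-1.5000000, -0.4000000, 0.0000000, -0.6000000)
updated quaternion q' = (-0.0375, -0.0100, 0.9991, -0.0150)

p' = (-1.4150, -2.9350, -0.2000)
q' = (-0.0375, -0.0100, 0.9991, -0.0150)
v' = (1.7120, -0.7160, -2.0060)
ω' = (0.5353, 1.5614, -0.3055)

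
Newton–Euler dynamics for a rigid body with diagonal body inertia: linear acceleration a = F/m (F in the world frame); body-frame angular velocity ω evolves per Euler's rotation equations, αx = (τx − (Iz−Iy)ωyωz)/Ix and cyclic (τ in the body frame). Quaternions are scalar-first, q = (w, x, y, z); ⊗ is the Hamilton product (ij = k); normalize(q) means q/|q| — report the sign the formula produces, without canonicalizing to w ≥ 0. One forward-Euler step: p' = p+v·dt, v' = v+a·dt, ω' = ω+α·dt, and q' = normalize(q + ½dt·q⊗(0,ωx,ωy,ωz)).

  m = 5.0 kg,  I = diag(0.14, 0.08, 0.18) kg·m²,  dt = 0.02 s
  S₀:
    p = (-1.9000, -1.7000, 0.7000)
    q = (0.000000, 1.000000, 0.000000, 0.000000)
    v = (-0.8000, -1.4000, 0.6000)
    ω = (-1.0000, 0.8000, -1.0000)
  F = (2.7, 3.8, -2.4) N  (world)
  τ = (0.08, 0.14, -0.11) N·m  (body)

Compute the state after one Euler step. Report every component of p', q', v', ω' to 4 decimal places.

p' = (-1.9160, -1.7280, 0.7120)
q' = (0.0100, 0.9999, 0.0100, 0.0080)
v' = (-0.7892, -1.3848, 0.5904)
ω' = (-0.9771, 0.8450, -1.0176)

linear accel F/m = (0.5400, 0.7600, -0.4800)
new position p' = (-1.9160, -1.7280, 0.7120)
v + (F/m)dt = (-0.7892, -1.3848, 0.5904)
(τ − ω×Iω)/I = (1.1429, 2.2500, -0.8778)
ω + α·dt = (-0.9771, 0.8450, -1.0176)
2q̇ = q⊗(0,ω) = (1.0000000, 0.0000000, 1.0000000, 0.8000000)
q + ½dt·q⊗(0,ω), renormalized = (0.0100, 0.9999, 0.0100, 0.0080)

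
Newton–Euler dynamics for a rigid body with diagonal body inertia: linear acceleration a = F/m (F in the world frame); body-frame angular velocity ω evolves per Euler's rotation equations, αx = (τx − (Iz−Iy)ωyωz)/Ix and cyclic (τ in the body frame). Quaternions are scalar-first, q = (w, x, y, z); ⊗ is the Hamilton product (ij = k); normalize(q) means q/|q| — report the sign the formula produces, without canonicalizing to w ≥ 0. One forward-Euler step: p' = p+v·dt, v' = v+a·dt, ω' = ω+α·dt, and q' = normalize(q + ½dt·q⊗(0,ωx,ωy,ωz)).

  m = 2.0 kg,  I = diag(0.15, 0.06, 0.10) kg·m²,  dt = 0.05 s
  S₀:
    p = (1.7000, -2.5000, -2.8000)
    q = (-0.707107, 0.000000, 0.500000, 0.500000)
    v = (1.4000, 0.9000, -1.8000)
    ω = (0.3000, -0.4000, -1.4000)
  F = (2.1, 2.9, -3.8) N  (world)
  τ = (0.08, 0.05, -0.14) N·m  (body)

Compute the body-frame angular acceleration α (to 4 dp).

α = (0.3840, 1.1833, -1.5080)

precession coupling ω×(Iω) = (0.0224, -0.0210, 0.0108)
(τ − ω×Iω)/I = (0.3840, 1.1833, -1.5080)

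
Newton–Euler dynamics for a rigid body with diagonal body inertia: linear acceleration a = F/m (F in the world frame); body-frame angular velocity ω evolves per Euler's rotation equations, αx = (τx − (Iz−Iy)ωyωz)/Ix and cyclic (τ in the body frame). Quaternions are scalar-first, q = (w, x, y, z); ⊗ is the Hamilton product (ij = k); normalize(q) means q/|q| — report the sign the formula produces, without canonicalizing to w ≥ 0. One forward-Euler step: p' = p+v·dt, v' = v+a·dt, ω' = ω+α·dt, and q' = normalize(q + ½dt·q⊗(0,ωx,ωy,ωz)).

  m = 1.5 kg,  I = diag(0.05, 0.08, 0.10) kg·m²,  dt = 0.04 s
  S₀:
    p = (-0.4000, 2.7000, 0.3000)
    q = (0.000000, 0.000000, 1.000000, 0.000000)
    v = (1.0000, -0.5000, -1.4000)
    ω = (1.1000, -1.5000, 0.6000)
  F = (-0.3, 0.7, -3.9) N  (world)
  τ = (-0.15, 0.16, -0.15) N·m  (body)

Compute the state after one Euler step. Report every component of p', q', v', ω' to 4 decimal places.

a = (-0.2000, 0.4667, -2.6000)
p + v·dt = (-0.3600, 2.6800, 0.2440)
new velocity v' = (0.9920, -0.4813, -1.5040)
α = I⁻¹(τ − ω×Iω) = (-2.6400, 2.4125, -1.0050)
ω' = ω + α·dt = (0.9944, -1.4035, 0.5598)
Hamilton product q⊗(0,ω) = (1.5000000, 0.6000000, 0.0000000, -1.1000000)
updated quaternion q' = (0.0300, 0.0120, 0.9992, -0.0220)

p' = (-0.3600, 2.6800, 0.2440)
q' = (0.0300, 0.0120, 0.9992, -0.0220)
v' = (0.9920, -0.4813, -1.5040)
ω' = (0.9944, -1.4035, 0.5598)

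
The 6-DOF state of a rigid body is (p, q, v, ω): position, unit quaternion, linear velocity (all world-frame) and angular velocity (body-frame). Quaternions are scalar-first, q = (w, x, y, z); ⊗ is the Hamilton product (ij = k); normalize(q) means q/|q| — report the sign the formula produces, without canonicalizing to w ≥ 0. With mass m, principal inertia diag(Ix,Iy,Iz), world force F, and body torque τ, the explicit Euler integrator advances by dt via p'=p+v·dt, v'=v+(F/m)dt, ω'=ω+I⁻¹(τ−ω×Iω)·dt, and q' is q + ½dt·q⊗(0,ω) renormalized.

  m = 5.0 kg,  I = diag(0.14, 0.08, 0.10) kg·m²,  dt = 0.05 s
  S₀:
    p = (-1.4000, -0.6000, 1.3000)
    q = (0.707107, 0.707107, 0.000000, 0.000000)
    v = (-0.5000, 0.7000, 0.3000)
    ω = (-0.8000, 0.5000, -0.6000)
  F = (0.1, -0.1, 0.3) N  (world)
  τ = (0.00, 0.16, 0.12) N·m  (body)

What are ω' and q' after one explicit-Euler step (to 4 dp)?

ω' = (-0.7979, 0.5880, -0.5520)
q' = (0.7210, 0.6927, 0.0194, -0.0018)

angular accel α = (0.0429, 1.7600, 0.9600)
ω' = ω + α·dt = (-0.7979, 0.5880, -0.5520)
Hamilton product q⊗(0,ω) = (0.5656856, -0.5656856, 0.7778177, -0.0707107)
q + ½dt·q⊗(0,ω), renormalized = (0.7210, 0.6927, 0.0194, -0.0018)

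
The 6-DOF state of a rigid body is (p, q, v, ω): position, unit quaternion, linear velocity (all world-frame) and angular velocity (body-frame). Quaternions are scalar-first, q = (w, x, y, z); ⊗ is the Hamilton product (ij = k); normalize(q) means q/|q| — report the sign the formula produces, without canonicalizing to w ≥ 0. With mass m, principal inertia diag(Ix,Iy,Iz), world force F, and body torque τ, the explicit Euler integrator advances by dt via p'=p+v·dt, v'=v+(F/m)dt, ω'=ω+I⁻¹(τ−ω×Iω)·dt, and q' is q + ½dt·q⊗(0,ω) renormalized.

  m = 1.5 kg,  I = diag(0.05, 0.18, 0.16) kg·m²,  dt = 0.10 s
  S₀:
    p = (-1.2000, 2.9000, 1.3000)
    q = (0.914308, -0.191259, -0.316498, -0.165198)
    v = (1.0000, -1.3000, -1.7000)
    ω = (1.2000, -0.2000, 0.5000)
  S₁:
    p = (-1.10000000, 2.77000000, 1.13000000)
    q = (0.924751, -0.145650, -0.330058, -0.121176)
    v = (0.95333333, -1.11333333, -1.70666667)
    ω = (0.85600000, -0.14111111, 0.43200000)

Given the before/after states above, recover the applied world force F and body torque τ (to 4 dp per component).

Δv = v₁−v₀ = (-0.04666667, 0.18666667, -0.00666667)
F = m·Δv/dt = (-0.7000, 2.8000, -0.1000)
Δω = ω₁−ω₀ = (-0.34400000, 0.05888889, -0.06800000)
ω₀×(Iω₀) = (0.0020, -0.0660, -0.0312)
applied torque τ = (-0.1700, 0.0400, -0.1400)

F = (-0.7000, 2.8000, -0.1000)
τ = (-0.1700, 0.0400, -0.1400)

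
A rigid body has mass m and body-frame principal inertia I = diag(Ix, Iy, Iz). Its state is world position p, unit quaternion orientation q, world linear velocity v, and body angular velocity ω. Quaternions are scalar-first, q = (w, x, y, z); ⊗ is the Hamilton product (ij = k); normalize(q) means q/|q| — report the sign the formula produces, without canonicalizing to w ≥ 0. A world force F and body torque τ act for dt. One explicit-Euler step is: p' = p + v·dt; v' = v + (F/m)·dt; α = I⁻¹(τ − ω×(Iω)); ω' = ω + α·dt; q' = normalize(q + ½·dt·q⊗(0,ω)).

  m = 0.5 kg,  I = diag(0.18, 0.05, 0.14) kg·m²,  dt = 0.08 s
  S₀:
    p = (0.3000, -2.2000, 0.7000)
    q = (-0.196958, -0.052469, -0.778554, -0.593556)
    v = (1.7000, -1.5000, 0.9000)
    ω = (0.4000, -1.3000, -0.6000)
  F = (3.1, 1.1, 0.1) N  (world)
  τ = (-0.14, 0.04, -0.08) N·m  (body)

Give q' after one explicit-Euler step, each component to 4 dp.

q' = (-0.2504, -0.0677, -0.7777, -0.5726)

Hamilton product q⊗(0,ω) = (-1.3472662, -0.3832736, -0.0128584, 0.4978061)
updated quaternion q' = (-0.2504, -0.0677, -0.7777, -0.5726)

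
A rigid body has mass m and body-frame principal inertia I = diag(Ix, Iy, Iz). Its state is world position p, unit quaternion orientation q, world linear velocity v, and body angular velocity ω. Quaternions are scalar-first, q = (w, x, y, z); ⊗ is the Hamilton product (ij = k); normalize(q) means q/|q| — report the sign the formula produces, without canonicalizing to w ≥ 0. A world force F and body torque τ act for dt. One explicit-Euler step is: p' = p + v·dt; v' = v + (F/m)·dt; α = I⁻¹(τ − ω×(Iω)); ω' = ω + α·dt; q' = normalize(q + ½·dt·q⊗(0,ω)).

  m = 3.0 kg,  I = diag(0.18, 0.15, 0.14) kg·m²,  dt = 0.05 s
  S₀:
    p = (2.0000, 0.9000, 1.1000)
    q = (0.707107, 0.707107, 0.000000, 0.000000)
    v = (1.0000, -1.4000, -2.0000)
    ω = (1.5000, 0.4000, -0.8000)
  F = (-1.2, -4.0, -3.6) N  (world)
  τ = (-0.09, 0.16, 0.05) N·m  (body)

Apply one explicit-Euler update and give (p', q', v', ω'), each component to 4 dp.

p' = (2.0500, 0.8300, 1.0000)
q' = (0.6799, 0.7329, 0.0212, -0.0071)
v' = (0.9800, -1.4667, -2.0600)
ω' = (1.4741, 0.4693, -0.7757)

ω×(Iω) gyroscopic = (0.0032, -0.0480, -0.0180)
(τ − ω×Iω)/I = (-0.5178, 1.3867, 0.4857)
new body rate ω' = (1.4741, 0.4693, -0.7757)
q⊗(0,ω) = (-1.0606605, 1.0606605, 0.8485284, -0.2828428)
q + ½dt·q⊗(0,ω), renormalized = (0.6799, 0.7329, 0.0212, -0.0071)
linear accel F/m = (-0.4000, -1.3333, -1.2000)
new position p' = (2.0500, 0.8300, 1.0000)
new velocity v' = (0.9800, -1.4667, -2.0600)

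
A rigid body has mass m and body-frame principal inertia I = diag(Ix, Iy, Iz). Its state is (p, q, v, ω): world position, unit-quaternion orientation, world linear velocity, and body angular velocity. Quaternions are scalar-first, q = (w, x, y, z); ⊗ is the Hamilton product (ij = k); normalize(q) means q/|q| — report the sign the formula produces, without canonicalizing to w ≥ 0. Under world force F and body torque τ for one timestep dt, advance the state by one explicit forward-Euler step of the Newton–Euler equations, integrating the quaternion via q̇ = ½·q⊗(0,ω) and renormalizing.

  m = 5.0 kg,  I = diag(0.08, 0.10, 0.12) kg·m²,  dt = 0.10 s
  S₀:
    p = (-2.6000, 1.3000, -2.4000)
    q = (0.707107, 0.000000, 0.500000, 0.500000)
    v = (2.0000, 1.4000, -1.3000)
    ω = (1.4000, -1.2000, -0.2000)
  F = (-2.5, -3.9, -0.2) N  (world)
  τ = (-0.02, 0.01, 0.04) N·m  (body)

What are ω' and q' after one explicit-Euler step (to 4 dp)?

ω' = (1.3690, -1.2012, -0.1387)
q' = (0.7389, 0.0742, 0.4905, 0.4560)

(τ − ω×Iω)/I = (-0.3100, -0.0120, 0.6133)
new body rate ω' = (1.3690, -1.2012, -0.1387)
Hamilton product q⊗(0,ω) = (0.7000000, 1.4899498, -0.1485284, -0.8414214)
q' = normalize(q + ½dt·q⊗(0,ω)) = (0.7389, 0.0742, 0.4905, 0.4560)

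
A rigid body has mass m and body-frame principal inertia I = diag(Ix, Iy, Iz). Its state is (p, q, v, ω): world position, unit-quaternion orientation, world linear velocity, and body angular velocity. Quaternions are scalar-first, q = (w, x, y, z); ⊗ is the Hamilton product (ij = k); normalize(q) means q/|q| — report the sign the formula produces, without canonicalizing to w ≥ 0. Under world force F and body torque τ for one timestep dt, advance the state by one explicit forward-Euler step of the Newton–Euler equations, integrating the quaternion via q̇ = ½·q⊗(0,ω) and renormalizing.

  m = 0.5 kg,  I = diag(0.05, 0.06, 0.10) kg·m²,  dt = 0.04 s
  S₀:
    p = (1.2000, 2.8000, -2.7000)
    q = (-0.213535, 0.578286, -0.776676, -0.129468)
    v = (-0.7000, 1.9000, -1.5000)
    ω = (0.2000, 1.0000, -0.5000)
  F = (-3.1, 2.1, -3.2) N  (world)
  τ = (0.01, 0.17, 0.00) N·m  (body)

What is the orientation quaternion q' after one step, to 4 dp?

q' = (-0.2016, 0.5876, -0.7755, -0.1126)

q⊗(0,ω) = (0.5962848, 0.4750990, 0.0497144, 0.8403887)
q + ½dt·q⊗(0,ω), renormalized = (-0.2016, 0.5876, -0.7755, -0.1126)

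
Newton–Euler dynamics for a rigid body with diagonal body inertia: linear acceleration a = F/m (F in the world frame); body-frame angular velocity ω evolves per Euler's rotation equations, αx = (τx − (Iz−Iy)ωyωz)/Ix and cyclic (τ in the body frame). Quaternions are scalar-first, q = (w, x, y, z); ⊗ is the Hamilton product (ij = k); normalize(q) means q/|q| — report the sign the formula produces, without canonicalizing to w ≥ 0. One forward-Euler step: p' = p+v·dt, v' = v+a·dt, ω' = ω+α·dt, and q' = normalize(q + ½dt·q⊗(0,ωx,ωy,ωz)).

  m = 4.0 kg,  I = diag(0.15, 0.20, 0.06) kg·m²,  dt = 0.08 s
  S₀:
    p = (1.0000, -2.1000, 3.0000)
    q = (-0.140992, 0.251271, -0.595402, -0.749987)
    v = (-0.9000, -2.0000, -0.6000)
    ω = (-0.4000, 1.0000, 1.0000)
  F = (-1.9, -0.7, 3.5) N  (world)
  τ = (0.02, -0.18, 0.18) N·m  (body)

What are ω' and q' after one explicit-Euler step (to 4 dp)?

precession coupling ω×(Iω) = (-0.1400, -0.0360, -0.0200)
angular accel α = (1.0667, -0.7200, 3.3333)
ω + α·dt = (-0.3147, 0.9424, 1.2667)
q⊗(0,ω) = (1.4458974, 0.2109818, -0.0922682, -0.1278818)
updated quaternion q' = (-0.0830, 0.2593, -0.5981, -0.7538)

ω' = (-0.3147, 0.9424, 1.2667)
q' = (-0.0830, 0.2593, -0.5981, -0.7538)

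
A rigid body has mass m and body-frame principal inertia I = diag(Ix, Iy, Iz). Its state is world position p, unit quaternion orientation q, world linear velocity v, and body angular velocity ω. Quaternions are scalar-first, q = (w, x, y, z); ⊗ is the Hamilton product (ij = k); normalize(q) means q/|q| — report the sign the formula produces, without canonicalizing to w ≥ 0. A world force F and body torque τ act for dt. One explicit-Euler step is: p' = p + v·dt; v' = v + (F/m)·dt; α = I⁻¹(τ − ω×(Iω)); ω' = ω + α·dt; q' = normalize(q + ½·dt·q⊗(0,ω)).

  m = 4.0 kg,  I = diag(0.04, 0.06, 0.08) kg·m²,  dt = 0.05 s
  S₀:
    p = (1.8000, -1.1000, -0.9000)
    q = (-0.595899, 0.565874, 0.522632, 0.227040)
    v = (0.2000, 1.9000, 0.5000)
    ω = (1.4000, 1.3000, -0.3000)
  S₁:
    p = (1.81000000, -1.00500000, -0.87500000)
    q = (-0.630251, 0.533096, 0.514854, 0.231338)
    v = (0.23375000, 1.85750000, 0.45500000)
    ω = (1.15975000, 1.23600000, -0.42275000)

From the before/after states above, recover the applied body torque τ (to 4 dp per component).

τ = (-0.2000, -0.0600, -0.1600)

rate change Δω = (-0.24025000, -0.06400000, -0.12275000)
applied torque τ = (-0.2000, -0.0600, -0.1600)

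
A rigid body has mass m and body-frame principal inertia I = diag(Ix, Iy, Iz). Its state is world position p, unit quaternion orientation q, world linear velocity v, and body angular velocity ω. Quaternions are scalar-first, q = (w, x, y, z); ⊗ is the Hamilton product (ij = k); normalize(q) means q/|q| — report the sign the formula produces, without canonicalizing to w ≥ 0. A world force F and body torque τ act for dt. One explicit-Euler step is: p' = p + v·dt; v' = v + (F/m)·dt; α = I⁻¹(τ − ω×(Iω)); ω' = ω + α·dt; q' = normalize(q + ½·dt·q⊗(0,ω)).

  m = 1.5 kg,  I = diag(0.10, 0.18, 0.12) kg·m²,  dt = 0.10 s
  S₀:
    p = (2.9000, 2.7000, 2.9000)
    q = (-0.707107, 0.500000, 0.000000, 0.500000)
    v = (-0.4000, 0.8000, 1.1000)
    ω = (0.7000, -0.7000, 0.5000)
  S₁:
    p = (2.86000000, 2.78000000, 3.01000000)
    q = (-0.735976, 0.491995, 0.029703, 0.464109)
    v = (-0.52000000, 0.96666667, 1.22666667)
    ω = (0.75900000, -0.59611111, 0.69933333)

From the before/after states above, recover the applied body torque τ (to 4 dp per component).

rate change Δω = (0.05900000, 0.10388889, 0.19933333)
ω₀×(Iω₀) = (0.0210, -0.0070, -0.0392)
τ = I·(Δω/dt) + ω₀×(Iω₀) = (0.0800, 0.1800, 0.2000)

τ = (0.0800, 0.1800, 0.2000)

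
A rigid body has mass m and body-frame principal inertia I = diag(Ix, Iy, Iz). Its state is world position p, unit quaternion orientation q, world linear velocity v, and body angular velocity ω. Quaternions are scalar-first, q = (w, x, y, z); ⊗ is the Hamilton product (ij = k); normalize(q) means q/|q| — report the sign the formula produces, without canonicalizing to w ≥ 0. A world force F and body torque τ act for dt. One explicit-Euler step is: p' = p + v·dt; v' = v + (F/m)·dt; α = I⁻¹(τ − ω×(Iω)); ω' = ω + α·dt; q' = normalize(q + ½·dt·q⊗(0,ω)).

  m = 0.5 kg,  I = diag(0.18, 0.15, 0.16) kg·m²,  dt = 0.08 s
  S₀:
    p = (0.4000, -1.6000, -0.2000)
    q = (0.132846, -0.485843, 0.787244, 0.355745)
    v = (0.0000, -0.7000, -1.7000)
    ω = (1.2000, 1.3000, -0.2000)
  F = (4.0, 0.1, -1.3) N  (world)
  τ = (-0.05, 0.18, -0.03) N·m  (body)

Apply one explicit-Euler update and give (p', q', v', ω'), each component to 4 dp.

p' = (0.4000, -1.6560, -0.3360)
q' = (0.1178, -0.5030, 0.8053, 0.2909)
v' = (0.6400, -0.6840, -1.9080)
ω' = (1.1789, 1.3986, -0.1916)

gyro term ω×Iω = (-0.0026, -0.0048, -0.0468)
(τ − ω×Iω)/I = (-0.2633, 1.2320, 0.1050)
ω' = ω + α·dt = (1.1789, 1.3986, -0.1916)
2q̇ = q⊗(0,ω) = (-0.3692566, -0.4605021, 0.5024252, -1.6028579)
q' = normalize(q + ½dt·q⊗(0,ω)) = (0.1178, -0.5030, 0.8053, 0.2909)
a = (8.0000, 0.2000, -2.6000)
p + v·dt = (0.4000, -1.6560, -0.3360)
v' = v + a·dt = (0.6400, -0.6840, -1.9080)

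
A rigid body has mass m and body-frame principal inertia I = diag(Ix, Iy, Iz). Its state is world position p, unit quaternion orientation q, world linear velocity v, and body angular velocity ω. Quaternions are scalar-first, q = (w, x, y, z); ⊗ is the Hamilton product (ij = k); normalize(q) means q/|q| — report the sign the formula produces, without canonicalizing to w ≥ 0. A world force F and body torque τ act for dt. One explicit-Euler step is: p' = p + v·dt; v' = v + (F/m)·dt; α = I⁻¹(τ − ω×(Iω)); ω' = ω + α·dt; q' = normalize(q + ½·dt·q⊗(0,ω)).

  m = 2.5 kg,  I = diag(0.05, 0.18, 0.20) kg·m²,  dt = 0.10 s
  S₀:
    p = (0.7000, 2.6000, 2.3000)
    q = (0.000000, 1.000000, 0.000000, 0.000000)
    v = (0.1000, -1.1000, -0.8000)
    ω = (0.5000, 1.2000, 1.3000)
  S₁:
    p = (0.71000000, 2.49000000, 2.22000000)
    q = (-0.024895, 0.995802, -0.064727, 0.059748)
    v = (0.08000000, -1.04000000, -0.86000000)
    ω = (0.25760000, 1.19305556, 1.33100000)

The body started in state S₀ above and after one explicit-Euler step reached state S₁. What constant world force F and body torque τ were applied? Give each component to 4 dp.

F = (-0.5000, 1.5000, -1.5000)
τ = (-0.0900, -0.1100, 0.1400)

v₁ − v₀ = (-0.02000000, 0.06000000, -0.06000000)
m·(v₁−v₀)/dt = (-0.5000, 1.5000, -1.5000)
ω₁ − ω₀ = (-0.24240000, -0.00694444, 0.03100000)
precession coupling = (0.0312, -0.0975, 0.0780)
τ = I·(Δω/dt) + ω₀×(Iω₀) = (-0.0900, -0.1100, 0.1400)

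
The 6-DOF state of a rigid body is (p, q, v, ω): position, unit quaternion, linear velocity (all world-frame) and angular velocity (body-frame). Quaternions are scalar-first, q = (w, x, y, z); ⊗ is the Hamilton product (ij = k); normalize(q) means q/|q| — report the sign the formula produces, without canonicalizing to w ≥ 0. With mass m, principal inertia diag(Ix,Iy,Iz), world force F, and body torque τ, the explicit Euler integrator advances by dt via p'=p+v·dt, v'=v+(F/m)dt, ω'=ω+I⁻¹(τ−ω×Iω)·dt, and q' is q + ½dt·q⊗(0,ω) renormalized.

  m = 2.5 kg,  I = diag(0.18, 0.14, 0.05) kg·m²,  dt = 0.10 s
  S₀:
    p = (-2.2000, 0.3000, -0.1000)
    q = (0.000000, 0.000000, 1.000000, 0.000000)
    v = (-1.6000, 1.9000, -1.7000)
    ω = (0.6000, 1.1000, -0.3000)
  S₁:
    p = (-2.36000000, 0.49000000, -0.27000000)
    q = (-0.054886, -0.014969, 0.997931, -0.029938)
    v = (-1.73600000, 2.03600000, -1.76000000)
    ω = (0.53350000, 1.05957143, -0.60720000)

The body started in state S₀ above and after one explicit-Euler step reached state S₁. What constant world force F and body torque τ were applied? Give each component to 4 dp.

F = (-3.4000, 3.4000, -1.5000)
τ = (-0.0900, -0.0800, -0.1800)

v₁ − v₀ = (-0.13600000, 0.13600000, -0.06000000)
applied force F = (-3.4000, 3.4000, -1.5000)
rate change Δω = (-0.06650000, -0.04042857, -0.30720000)
applied torque τ = (-0.0900, -0.0800, -0.1800)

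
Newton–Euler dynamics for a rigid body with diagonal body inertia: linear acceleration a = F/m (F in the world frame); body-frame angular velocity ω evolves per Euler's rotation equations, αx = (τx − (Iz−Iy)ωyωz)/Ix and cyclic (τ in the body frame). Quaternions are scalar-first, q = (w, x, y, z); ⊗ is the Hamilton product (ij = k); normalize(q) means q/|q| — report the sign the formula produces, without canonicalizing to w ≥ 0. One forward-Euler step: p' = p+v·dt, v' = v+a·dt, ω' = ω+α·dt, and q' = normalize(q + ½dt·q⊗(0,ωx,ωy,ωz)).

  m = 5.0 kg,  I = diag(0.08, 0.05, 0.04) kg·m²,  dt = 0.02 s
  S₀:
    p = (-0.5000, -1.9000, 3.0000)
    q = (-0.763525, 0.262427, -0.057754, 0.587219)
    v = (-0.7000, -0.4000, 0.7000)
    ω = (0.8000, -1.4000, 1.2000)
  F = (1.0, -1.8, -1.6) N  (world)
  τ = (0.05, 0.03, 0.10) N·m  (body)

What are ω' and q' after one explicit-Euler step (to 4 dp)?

ω' = (0.8083, -1.4034, 1.2332)
q' = (-0.7733, 0.2638, -0.0455, 0.5747)

ω×(Iω) gyroscopic = (0.0168, 0.0384, 0.0336)
(τ − ω×Iω)/I = (0.4150, -0.1680, 1.6600)
new body rate ω' = (0.8083, -1.4034, 1.2332)
Hamilton product q⊗(0,ω) = (-0.9954600, 0.1419818, 1.2237978, -1.2374246)
q' = normalize(q + ½dt·q⊗(0,ω)) = (-0.7733, 0.2638, -0.0455, 0.5747)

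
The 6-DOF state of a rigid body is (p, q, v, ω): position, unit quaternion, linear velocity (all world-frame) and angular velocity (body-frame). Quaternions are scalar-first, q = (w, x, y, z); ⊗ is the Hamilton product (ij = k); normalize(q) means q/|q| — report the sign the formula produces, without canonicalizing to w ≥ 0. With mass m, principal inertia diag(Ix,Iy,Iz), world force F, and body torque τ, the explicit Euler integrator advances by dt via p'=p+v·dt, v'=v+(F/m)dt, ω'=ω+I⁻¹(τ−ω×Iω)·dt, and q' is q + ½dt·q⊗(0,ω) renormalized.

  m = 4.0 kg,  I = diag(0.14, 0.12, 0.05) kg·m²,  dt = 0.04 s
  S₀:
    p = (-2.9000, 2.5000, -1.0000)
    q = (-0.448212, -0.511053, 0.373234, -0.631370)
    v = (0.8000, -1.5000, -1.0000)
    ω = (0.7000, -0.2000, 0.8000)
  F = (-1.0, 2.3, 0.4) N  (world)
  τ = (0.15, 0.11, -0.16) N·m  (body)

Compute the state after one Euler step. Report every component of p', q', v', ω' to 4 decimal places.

precession coupling ω×(Iω) = (0.0112, 0.0504, 0.0028)
α = I⁻¹(τ − ω×Iω) = (0.9914, 0.4967, -3.2560)
ω + α·dt = (0.7397, -0.1801, 0.6698)
Hamilton product q⊗(0,ω) = (0.9374799, -0.1414352, 0.0565258, -0.5176228)
updated quaternion q' = (-0.4294, -0.5138, 0.3743, -0.6416)
a = (-0.2500, 0.5750, 0.1000)
p' = p + v·dt = (-2.8680, 2.4400, -1.0400)
v' = v + a·dt = (0.7900, -1.4770, -0.9960)

p' = (-2.8680, 2.4400, -1.0400)
q' = (-0.4294, -0.5138, 0.3743, -0.6416)
v' = (0.7900, -1.4770, -0.9960)
ω' = (0.7397, -0.1801, 0.6698)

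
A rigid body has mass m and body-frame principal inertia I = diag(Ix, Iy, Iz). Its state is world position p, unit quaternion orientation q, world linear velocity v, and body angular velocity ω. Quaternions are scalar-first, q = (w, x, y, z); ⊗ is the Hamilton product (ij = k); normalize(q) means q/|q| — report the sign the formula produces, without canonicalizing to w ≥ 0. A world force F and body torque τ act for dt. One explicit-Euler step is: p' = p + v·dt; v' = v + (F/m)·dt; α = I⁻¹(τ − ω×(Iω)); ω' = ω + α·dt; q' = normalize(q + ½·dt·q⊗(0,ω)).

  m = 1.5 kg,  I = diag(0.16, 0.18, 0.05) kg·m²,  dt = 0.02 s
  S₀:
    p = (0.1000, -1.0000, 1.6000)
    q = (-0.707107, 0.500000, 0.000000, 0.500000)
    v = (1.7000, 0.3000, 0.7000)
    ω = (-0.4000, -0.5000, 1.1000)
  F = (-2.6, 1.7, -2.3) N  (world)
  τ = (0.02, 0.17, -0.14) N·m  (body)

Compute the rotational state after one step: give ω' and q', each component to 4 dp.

ω' = (-0.4064, -0.4757, 1.0424)
q' = (-0.7105, 0.5053, -0.0040, 0.4897)

angular accel α = (-0.3219, 1.2133, -2.8800)
ω + α·dt = (-0.4064, -0.4757, 1.0424)
Hamilton product q⊗(0,ω) = (-0.3500000, 0.5328428, -0.3964465, -1.0278177)
updated quaternion q' = (-0.7105, 0.5053, -0.0040, 0.4897)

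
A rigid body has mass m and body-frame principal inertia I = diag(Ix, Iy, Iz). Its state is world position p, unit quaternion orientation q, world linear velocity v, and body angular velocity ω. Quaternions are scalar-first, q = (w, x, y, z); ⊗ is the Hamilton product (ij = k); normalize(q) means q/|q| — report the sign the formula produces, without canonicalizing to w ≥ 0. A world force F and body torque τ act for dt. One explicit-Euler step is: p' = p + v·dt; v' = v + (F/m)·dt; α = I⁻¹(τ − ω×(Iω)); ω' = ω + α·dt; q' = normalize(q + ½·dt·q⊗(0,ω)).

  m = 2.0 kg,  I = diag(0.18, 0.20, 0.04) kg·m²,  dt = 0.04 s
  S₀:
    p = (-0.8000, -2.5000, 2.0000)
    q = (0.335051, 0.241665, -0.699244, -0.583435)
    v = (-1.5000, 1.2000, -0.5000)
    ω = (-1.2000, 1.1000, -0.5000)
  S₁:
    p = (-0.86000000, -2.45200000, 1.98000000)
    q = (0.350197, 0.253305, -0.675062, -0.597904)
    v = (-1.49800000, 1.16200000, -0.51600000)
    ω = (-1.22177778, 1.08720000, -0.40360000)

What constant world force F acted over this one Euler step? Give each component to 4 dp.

v₁ − v₀ = (0.00200000, -0.03800000, -0.01600000)
m·(v₁−v₀)/dt = (0.1000, -1.9000, -0.8000)

F = (0.1000, -1.9000, -0.8000)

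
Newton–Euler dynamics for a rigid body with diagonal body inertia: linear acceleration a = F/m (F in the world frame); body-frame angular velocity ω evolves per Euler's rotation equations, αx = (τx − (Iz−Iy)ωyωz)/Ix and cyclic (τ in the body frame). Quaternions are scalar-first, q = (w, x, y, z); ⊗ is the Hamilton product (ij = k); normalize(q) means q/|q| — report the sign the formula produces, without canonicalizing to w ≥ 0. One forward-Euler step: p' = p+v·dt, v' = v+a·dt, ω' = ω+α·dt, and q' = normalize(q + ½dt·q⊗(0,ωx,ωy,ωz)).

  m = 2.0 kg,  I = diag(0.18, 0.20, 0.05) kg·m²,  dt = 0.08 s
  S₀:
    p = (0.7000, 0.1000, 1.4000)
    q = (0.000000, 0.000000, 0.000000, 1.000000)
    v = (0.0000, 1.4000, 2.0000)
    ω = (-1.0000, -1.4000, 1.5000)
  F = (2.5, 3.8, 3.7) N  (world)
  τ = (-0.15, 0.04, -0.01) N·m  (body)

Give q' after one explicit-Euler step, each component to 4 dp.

q' = (-0.0598, 0.0558, -0.0398, 0.9959)

Hamilton product q⊗(0,ω) = (-1.5000000, 1.4000000, -1.0000000, 0.0000000)
q + ½dt·q⊗(0,ω), renormalized = (-0.0598, 0.0558, -0.0398, 0.9959)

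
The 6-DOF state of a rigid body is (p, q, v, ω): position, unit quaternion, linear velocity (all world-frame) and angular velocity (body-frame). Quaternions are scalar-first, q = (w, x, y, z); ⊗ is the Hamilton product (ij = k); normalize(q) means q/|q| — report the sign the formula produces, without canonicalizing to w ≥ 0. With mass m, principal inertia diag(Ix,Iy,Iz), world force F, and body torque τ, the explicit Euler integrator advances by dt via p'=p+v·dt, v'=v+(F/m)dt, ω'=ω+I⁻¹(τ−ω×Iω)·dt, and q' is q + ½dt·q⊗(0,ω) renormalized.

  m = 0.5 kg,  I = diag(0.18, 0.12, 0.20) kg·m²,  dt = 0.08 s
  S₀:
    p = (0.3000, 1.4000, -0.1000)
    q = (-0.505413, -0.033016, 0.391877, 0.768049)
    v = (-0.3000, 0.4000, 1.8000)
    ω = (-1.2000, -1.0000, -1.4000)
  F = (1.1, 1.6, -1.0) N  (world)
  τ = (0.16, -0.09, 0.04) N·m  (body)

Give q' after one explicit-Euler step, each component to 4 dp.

q' = (-0.4467, 0.0000, 0.3721, 0.8136)

Hamilton product q⊗(0,ω) = (1.4275264, 0.8259168, -0.4624682, 1.2108466)
updated quaternion q' = (-0.4467, 0.0000, 0.3721, 0.8136)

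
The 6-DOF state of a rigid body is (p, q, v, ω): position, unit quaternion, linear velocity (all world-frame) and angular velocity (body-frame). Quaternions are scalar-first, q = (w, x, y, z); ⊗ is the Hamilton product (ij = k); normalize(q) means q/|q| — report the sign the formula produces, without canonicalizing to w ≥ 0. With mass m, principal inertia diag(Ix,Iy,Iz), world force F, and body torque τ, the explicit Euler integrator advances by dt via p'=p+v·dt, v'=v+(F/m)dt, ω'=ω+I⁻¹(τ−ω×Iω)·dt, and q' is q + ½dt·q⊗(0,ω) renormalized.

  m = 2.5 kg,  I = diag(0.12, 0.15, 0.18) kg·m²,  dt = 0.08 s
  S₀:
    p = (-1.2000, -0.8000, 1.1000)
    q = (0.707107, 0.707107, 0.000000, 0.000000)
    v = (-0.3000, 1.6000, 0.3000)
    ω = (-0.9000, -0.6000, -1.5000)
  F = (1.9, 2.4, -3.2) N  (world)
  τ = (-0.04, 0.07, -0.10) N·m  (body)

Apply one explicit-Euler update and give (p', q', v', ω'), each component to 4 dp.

p' = (-1.2240, -0.6720, 1.1240)
q' = (0.7306, 0.6798, 0.0254, -0.0592)
v' = (-0.2392, 1.6768, 0.1976)
ω' = (-0.9447, -0.5195, -1.5516)

p + v·dt = (-1.2240, -0.6720, 1.1240)
new velocity v' = (-0.2392, 1.6768, 0.1976)
precession coupling ω×(Iω) = (0.0270, -0.0810, 0.0162)
α = I⁻¹(τ − ω×Iω) = (-0.5583, 1.0067, -0.6456)
ω + α·dt = (-0.9447, -0.5195, -1.5516)
q⊗(0,ω) = (0.6363963, -0.6363963, 0.6363963, -1.4849247)
q + ½dt·q⊗(0,ω), renormalized = (0.7306, 0.6798, 0.0254, -0.0592)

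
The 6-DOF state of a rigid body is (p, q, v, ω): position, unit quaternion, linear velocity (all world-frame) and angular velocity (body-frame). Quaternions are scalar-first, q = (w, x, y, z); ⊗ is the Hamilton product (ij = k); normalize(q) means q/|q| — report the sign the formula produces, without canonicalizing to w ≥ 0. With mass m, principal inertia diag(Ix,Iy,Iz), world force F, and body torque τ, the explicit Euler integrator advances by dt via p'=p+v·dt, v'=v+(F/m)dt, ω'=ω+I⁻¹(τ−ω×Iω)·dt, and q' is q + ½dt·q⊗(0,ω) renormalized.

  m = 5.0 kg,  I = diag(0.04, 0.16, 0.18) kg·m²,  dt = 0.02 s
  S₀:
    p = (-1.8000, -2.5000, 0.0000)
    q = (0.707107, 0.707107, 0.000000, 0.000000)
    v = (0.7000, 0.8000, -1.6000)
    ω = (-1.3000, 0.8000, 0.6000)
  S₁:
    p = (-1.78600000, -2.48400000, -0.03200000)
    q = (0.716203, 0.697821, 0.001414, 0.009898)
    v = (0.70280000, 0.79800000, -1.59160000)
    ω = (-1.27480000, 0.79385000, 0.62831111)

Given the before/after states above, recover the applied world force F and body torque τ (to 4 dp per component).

F = (0.7000, -0.5000, 2.1000)
τ = (0.0600, 0.0600, 0.1300)

ω₁ − ω₀ = (0.02520000, -0.00615000, 0.02831111)
τ = I·(Δω/dt) + ω₀×(Iω₀) = (0.0600, 0.0600, 0.1300)
v₁ − v₀ = (0.00280000, -0.00200000, 0.00840000)
m·(v₁−v₀)/dt = (0.7000, -0.5000, 2.1000)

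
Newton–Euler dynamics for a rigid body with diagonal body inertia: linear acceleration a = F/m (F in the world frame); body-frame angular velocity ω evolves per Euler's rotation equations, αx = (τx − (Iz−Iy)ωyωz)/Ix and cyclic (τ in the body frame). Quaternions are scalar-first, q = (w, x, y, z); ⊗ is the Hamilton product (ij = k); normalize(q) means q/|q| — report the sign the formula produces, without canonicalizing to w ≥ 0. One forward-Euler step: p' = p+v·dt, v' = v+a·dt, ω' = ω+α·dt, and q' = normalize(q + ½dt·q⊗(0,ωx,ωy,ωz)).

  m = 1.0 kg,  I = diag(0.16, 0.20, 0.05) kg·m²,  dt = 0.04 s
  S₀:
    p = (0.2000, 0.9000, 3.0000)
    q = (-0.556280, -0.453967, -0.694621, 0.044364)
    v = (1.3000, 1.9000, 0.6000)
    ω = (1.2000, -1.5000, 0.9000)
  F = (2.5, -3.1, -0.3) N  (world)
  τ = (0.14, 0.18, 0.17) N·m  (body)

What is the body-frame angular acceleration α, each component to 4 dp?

gyro term ω×Iω = (0.2025, 0.1188, -0.0720)
α = I⁻¹(τ − ω×Iω) = (-0.3906, 0.3060, 4.8400)

α = (-0.3906, 0.3060, 4.8400)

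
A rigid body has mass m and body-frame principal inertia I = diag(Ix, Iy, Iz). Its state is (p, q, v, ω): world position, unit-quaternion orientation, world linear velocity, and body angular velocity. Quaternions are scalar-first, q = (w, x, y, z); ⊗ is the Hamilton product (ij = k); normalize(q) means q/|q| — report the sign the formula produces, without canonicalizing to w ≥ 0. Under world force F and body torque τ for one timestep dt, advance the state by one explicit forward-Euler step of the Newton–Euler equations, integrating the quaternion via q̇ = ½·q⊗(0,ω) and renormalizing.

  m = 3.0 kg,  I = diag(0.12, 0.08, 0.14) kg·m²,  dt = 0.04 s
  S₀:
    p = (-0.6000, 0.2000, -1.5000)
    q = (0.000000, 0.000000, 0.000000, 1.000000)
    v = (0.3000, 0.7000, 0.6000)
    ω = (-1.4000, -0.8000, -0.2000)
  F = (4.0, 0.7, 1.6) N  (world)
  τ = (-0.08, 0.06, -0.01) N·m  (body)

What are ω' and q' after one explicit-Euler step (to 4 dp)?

angular accel α = (-0.7467, 0.8200, 0.2486)
ω + α·dt = (-1.4299, -0.7672, -0.1901)
2q̇ = q⊗(0,ω) = (0.2000000, 0.8000000, -1.4000000, 0.0000000)
q + ½dt·q⊗(0,ω), renormalized = (0.0040, 0.0160, -0.0280, 0.9995)

ω' = (-1.4299, -0.7672, -0.1901)
q' = (0.0040, 0.0160, -0.0280, 0.9995)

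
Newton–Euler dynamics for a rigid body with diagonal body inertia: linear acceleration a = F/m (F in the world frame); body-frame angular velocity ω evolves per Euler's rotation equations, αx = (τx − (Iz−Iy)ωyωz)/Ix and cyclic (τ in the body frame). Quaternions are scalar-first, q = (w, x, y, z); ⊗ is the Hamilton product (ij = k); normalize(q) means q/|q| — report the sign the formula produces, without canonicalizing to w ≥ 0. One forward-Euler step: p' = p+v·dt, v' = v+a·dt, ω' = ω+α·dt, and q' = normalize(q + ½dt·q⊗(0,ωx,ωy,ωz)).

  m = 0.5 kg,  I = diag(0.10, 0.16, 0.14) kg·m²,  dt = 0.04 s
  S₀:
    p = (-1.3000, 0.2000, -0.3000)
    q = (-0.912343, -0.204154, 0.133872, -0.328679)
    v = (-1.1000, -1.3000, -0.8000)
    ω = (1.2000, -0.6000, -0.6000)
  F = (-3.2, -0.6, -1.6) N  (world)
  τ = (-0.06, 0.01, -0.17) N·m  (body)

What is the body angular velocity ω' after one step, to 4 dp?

gyro term ω×Iω = (-0.0072, 0.0288, -0.0432)
α = I⁻¹(τ − ω×Iω) = (-0.5280, -0.1175, -0.9057)
ω + α·dt = (1.1789, -0.6047, -0.6362)

ω' = (1.1789, -0.6047, -0.6362)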